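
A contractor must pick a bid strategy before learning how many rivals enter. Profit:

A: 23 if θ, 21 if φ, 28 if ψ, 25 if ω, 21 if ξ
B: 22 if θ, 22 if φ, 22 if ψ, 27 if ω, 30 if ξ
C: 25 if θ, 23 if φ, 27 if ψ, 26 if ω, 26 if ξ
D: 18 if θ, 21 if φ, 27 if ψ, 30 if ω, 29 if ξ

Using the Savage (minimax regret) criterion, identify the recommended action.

Column bests: θ=25, φ=23, ψ=28, ω=30, ξ=30.
A regrets: 2, 2, 0, 5, 9 → max 9
B regrets: 3, 1, 6, 3, 0 → max 6
C regrets: 0, 0, 1, 4, 4 → max 4
D regrets: 7, 2, 1, 0, 1 → max 7
Smallest max regret = 4 → C.

C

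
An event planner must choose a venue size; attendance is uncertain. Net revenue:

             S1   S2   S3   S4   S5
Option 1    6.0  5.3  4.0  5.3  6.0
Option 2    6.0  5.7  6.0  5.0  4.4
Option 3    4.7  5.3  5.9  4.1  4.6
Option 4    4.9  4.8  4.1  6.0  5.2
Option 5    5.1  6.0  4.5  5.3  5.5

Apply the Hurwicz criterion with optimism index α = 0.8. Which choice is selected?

Option 5

Option 1: 0.8·6.0 + 0.2·4.0 = 5.6
Option 2: 0.8·6.0 + 0.2·4.4 = 5.68
Option 3: 0.8·5.9 + 0.2·4.1 = 5.54
Option 4: 0.8·6.0 + 0.2·4.1 = 5.62
Option 5: 0.8·6.0 + 0.2·4.5 = 5.7
Highest Hurwicz score = 5.7 → Option 5.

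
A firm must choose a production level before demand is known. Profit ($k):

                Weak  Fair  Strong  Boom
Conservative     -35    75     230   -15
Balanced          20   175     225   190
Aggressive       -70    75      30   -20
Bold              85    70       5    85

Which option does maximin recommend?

Row minima: Conservative=-35, Balanced=20, Aggressive=-70, Bold=5
Best worst-case = 20 → Balanced.

Balanced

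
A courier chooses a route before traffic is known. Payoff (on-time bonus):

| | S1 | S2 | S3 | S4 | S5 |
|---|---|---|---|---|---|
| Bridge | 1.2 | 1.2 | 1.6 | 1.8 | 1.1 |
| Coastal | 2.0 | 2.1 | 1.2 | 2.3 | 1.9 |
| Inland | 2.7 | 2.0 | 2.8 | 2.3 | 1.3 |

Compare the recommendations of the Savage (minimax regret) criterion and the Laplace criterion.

Column bests: S1=2.7, S2=2.1, S3=2.8, S4=2.3, S5=1.9.
Bridge regrets: 1.5, 0.9, 1.2, 0.5, 0.8 → max 1.5
Coastal regrets: 0.7, 0.0, 1.6, 0.0, 0.0 → max 1.6
Inland regrets: 0.0, 0.1, 0.0, 0.0, 0.6 → max 0.6
Smallest max regret = 0.6 → Inland.
Row averages: Bridge=1.38, Coastal=1.9, Inland=2.22
Highest average = 2.22 → Inland.

minimax regret → Inland; laplace → Inland (agree)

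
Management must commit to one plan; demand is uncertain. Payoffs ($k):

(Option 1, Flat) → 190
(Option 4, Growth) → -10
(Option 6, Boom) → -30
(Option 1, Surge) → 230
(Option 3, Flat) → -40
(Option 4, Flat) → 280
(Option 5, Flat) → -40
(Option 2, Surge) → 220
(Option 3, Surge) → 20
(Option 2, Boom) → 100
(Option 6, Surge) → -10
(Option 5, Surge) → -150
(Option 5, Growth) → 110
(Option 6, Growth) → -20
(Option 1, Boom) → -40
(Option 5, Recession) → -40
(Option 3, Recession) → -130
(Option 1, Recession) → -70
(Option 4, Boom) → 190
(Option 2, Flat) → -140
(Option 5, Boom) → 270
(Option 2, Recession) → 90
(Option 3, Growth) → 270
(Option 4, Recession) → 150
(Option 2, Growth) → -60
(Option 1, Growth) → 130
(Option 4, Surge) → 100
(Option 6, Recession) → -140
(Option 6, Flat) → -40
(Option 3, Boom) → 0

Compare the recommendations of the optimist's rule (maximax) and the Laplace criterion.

maximax → Option 4; laplace → Option 4 (agree)

Row maxima: Option 1=230, Option 2=220, Option 3=270, Option 4=280, Option 5=270, Option 6=-10
Best best-case = 280 → Option 4.
Row averages: Option 1=88, Option 2=42, Option 3=24, Option 4=142, Option 5=30, Option 6=-48
Highest average = 142 → Option 4.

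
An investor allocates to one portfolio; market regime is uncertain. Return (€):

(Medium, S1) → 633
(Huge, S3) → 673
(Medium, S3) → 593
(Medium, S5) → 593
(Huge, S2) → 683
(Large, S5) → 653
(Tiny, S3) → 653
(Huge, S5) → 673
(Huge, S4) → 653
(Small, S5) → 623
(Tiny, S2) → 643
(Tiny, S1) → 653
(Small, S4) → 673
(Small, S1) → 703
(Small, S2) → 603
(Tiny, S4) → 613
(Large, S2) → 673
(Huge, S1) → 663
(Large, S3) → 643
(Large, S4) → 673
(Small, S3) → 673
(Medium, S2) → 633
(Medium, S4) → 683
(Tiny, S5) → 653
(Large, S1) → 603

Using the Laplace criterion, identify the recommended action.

Row averages: Tiny=643, Small=655, Medium=627, Large=649, Huge=669
Highest average = 669 → Huge.

Huge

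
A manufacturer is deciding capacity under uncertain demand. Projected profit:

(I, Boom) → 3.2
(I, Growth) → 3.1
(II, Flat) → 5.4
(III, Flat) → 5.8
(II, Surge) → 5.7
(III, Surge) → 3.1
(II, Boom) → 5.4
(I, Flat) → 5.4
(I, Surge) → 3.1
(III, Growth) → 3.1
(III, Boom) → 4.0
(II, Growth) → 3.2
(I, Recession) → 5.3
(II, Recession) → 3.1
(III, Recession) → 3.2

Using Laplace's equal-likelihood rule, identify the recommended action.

Row averages: I=4.02, II=4.56, III=3.84
Highest average = 4.56 → II.

II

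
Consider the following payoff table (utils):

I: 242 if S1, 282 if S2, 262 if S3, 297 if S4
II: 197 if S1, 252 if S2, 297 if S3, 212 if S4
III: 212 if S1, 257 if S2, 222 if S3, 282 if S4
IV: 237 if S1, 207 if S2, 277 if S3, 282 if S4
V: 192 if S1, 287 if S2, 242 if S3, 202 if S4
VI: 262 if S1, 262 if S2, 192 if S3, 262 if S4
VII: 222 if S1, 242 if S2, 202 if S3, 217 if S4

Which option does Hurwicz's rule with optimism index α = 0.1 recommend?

I

I: 0.1·297 + 0.9·242 = 247.5
II: 0.1·297 + 0.9·197 = 207
III: 0.1·282 + 0.9·212 = 219
IV: 0.1·282 + 0.9·207 = 214.5
V: 0.1·287 + 0.9·192 = 201.5
VI: 0.1·262 + 0.9·192 = 199
VII: 0.1·242 + 0.9·202 = 206
Highest Hurwicz score = 247.5 → I.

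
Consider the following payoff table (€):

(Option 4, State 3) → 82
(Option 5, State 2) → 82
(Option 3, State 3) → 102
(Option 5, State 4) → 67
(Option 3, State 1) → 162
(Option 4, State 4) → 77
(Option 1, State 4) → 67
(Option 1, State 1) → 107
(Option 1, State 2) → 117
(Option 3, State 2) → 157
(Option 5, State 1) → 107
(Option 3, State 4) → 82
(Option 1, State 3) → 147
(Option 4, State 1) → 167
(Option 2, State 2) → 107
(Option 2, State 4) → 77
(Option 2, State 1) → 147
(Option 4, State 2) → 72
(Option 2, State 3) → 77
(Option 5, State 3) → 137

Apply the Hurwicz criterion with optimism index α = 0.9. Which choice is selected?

Option 1: 0.9·147 + 0.1·67 = 139
Option 2: 0.9·147 + 0.1·77 = 140
Option 3: 0.9·162 + 0.1·82 = 154
Option 4: 0.9·167 + 0.1·72 = 157.5
Option 5: 0.9·137 + 0.1·67 = 130
Highest Hurwicz score = 157.5 → Option 4.

Option 4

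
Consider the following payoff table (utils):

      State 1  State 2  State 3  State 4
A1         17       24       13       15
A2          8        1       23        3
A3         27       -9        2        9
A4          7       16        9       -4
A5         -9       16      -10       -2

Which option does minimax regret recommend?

A1

Column bests: State 1=27, State 2=24, State 3=23, State 4=15.
A1 regrets: 10, 0, 10, 0 → max 10
A2 regrets: 19, 23, 0, 12 → max 23
A3 regrets: 0, 33, 21, 6 → max 33
A4 regrets: 20, 8, 14, 19 → max 20
A5 regrets: 36, 8, 33, 17 → max 36
Smallest max regret = 10 → A1.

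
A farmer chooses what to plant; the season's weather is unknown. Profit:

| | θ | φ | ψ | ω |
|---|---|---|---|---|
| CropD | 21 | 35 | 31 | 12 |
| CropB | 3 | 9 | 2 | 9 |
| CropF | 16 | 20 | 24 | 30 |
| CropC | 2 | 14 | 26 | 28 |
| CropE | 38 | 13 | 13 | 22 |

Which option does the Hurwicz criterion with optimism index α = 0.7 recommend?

CropE

CropD: 0.7·35 + 0.3·12 = 28.1
CropB: 0.7·9 + 0.3·2 = 6.9
CropF: 0.7·30 + 0.3·16 = 25.8
CropC: 0.7·28 + 0.3·2 = 20.2
CropE: 0.7·38 + 0.3·13 = 30.5
Highest Hurwicz score = 30.5 → CropE.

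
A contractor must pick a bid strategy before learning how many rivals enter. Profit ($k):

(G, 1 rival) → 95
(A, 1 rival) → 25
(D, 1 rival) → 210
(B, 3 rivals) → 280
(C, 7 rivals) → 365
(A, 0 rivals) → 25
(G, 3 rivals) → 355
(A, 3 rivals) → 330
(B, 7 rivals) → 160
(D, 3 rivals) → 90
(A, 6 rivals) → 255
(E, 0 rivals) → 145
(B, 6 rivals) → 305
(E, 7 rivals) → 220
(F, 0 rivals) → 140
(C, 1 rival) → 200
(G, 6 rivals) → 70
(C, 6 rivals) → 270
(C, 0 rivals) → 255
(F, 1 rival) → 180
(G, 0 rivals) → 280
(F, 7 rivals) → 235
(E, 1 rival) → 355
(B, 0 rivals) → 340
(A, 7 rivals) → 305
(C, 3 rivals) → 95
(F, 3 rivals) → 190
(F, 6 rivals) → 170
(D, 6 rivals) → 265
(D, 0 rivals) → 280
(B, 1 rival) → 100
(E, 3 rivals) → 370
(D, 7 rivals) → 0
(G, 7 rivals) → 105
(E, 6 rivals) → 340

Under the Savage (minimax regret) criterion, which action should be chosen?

Column bests: 0 rivals=340, 1 rival=355, 3 rivals=370, 6 rivals=340, 7 rivals=365.
A regrets: 315, 330, 40, 85, 60 → max 330
B regrets: 0, 255, 90, 35, 205 → max 255
C regrets: 85, 155, 275, 70, 0 → max 275
D regrets: 60, 145, 280, 75, 365 → max 365
E regrets: 195, 0, 0, 0, 145 → max 195
F regrets: 200, 175, 180, 170, 130 → max 200
G regrets: 60, 260, 15, 270, 260 → max 270
Smallest max regret = 195 → E.

E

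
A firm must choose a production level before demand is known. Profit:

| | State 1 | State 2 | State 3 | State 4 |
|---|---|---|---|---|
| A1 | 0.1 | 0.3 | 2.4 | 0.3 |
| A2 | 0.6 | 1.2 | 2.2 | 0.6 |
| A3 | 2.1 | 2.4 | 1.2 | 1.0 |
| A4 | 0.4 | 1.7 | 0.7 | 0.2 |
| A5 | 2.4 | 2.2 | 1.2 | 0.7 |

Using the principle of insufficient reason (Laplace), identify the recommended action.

Row averages: A1=0.775, A2=1.15, A3=1.675, A4=0.75, A5=1.625
Highest average = 1.675 → A3.

A3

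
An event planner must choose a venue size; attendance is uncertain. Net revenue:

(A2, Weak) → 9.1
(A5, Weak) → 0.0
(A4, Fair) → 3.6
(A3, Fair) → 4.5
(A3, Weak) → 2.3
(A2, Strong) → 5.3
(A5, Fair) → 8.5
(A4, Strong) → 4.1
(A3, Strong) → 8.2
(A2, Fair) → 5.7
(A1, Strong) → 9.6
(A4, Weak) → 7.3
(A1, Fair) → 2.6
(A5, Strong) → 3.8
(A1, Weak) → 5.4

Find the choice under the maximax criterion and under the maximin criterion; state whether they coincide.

Row maxima: A1=9.6, A2=9.1, A3=8.2, A4=7.3, A5=8.5
Best best-case = 9.6 → A1.
Row minima: A1=2.6, A2=5.3, A3=2.3, A4=3.6, A5=0.0
Best worst-case = 5.3 → A2.

maximax → A1; maximin → A2 (disagree)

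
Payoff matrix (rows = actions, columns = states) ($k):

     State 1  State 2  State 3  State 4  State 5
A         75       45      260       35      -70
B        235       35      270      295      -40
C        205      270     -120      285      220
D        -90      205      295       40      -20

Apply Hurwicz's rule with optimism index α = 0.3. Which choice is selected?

B

A: 0.3·260 + 0.7·(-70) = 29
B: 0.3·295 + 0.7·(-40) = 60.5
C: 0.3·285 + 0.7·(-120) = 1.5
D: 0.3·295 + 0.7·(-90) = 25.5
Highest Hurwicz score = 60.5 → B.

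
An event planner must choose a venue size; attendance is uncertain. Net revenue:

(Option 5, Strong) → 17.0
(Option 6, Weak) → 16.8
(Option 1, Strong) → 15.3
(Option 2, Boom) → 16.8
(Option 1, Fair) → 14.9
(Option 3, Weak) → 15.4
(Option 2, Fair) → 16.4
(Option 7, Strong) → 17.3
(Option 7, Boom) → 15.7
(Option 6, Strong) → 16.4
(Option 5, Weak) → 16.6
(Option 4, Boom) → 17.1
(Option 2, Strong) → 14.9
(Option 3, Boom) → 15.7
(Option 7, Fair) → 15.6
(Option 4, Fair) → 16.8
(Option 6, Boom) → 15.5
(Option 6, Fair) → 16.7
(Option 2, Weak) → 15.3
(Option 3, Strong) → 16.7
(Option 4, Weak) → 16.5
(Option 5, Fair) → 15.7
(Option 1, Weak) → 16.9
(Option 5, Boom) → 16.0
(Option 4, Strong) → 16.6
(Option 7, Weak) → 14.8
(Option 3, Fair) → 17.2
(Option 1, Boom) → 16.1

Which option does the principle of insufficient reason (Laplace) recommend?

Option 4

Row averages: Option 1=15.8, Option 2=15.85, Option 3=16.25, Option 4=16.75, Option 5=16.325, Option 6=16.35, Option 7=15.85
Highest average = 16.75 → Option 4.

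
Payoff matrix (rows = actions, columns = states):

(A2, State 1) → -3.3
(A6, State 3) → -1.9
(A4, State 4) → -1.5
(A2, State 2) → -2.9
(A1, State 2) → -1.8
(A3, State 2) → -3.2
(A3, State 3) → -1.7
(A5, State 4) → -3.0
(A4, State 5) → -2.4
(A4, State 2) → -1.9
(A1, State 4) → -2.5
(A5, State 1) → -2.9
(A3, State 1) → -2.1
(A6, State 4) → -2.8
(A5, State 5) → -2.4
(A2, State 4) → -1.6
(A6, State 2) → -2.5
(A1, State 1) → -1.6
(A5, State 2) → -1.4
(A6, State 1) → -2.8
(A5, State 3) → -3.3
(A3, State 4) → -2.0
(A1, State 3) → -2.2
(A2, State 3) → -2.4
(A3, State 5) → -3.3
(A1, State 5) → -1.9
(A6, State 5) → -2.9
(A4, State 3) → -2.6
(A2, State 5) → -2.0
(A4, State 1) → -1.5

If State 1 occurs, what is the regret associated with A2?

Best payoff under State 1 is -1.5.
Regret = -1.5 − (-3.3) = 1.8.

1.8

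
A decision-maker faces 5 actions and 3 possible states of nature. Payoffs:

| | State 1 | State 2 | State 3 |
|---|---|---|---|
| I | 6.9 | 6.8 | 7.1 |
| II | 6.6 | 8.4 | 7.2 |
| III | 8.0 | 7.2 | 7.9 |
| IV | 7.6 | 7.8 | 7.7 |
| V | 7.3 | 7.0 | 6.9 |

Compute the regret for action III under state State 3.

0.0

Best payoff under State 3 is 7.9.
Regret = 7.9 − 7.9 = 0.0.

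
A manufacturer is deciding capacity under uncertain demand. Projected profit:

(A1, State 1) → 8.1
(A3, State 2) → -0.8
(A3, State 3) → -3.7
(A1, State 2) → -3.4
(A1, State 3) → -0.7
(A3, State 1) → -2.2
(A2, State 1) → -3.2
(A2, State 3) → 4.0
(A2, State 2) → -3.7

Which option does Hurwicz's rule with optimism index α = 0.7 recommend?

A1

A1: 0.7·8.1 + 0.3·(-3.4) = 4.65
A2: 0.7·4.0 + 0.3·(-3.7) = 1.69
A3: 0.7·(-0.8) + 0.3·(-3.7) = -1.67
Highest Hurwicz score = 4.65 → A1.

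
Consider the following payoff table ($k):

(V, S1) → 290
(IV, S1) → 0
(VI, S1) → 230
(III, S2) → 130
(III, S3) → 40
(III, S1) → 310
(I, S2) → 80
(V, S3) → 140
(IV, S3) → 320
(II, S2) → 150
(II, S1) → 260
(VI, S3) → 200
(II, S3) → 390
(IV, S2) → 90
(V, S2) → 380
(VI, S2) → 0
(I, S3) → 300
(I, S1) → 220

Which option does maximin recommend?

Row minima: I=80, II=150, III=40, IV=0, V=140, VI=0
Best worst-case = 150 → II.

II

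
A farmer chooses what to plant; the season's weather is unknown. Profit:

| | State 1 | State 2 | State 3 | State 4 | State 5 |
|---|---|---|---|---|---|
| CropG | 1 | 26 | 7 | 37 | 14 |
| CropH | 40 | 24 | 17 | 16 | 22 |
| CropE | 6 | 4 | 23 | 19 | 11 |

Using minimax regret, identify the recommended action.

CropH

Column bests: State 1=40, State 2=26, State 3=23, State 4=37, State 5=22.
CropG regrets: 39, 0, 16, 0, 8 → max 39
CropH regrets: 0, 2, 6, 21, 0 → max 21
CropE regrets: 34, 22, 0, 18, 11 → max 34
Smallest max regret = 21 → CropH.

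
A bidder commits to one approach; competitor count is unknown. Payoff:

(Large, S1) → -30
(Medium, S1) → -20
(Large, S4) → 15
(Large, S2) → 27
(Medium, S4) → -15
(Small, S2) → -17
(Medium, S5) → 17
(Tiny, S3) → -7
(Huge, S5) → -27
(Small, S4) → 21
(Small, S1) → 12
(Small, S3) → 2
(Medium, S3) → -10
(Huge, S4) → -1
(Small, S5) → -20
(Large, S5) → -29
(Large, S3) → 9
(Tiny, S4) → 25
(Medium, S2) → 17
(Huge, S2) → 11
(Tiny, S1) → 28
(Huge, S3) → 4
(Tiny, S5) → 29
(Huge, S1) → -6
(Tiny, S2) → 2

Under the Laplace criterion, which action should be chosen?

Row averages: Tiny=15.4, Small=-0.4, Medium=-2.2, Large=-1.6, Huge=-3.8
Highest average = 15.4 → Tiny.

Tiny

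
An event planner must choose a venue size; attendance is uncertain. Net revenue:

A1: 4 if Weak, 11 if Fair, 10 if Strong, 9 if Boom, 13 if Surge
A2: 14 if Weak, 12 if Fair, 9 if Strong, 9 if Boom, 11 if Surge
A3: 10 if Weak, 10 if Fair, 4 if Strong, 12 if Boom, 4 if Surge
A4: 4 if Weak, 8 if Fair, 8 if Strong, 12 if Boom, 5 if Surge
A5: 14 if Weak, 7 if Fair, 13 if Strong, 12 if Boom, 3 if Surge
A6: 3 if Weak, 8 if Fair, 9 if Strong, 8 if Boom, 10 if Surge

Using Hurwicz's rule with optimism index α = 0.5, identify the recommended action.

A2

A1: 0.5·13 + 0.5·4 = 8.5
A2: 0.5·14 + 0.5·9 = 11.5
A3: 0.5·12 + 0.5·4 = 8
A4: 0.5·12 + 0.5·4 = 8
A5: 0.5·14 + 0.5·3 = 8.5
A6: 0.5·10 + 0.5·3 = 6.5
Highest Hurwicz score = 11.5 → A2.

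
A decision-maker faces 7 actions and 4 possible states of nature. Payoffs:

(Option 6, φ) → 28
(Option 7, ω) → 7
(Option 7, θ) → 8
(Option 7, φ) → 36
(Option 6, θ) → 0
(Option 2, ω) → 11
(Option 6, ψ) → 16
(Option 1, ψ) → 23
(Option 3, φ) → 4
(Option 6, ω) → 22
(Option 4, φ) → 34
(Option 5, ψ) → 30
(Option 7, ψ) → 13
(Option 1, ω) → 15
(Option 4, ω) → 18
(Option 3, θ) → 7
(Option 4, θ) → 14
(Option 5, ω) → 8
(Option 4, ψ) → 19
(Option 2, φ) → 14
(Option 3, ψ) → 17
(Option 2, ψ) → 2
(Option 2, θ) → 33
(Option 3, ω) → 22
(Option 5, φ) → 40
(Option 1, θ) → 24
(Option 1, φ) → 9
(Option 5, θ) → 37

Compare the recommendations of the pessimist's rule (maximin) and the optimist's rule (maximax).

maximin → Option 4; maximax → Option 5 (disagree)

Row minima: Option 1=9, Option 2=2, Option 3=4, Option 4=14, Option 5=8, Option 6=0, Option 7=7
Best worst-case = 14 → Option 4.
Row maxima: Option 1=24, Option 2=33, Option 3=22, Option 4=34, Option 5=40, Option 6=28, Option 7=36
Best best-case = 40 → Option 5.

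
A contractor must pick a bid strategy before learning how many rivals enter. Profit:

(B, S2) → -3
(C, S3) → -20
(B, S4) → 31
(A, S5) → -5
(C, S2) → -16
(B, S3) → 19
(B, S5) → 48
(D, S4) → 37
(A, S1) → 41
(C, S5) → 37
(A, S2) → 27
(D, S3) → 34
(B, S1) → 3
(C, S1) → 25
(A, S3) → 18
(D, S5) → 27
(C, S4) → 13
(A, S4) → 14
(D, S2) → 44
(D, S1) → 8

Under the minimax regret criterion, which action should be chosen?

Column bests: S1=41, S2=44, S3=34, S4=37, S5=48.
A regrets: 0, 17, 16, 23, 53 → max 53
B regrets: 38, 47, 15, 6, 0 → max 47
C regrets: 16, 60, 54, 24, 11 → max 60
D regrets: 33, 0, 0, 0, 21 → max 33
Smallest max regret = 33 → D.

D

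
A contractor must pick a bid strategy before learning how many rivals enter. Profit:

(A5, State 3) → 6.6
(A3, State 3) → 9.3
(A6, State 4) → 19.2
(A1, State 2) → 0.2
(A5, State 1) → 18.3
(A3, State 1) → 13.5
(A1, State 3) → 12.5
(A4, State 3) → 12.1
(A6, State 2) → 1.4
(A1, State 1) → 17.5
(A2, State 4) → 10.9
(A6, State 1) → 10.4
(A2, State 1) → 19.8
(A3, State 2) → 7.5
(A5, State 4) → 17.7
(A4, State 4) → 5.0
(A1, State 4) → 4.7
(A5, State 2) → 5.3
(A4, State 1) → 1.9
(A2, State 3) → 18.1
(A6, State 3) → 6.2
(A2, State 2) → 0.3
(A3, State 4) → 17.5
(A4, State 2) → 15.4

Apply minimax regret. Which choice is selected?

Column bests: State 1=19.8, State 2=15.4, State 3=18.1, State 4=19.2.
A1 regrets: 2.3, 15.2, 5.6, 14.5 → max 15.2
A2 regrets: 0.0, 15.1, 0.0, 8.3 → max 15.1
A3 regrets: 6.3, 7.9, 8.8, 1.7 → max 8.8
A4 regrets: 17.9, 0.0, 6.0, 14.2 → max 17.9
A5 regrets: 1.5, 10.1, 11.5, 1.5 → max 11.5
A6 regrets: 9.4, 14.0, 11.9, 0.0 → max 14.0
Smallest max regret = 8.8 → A3.

A3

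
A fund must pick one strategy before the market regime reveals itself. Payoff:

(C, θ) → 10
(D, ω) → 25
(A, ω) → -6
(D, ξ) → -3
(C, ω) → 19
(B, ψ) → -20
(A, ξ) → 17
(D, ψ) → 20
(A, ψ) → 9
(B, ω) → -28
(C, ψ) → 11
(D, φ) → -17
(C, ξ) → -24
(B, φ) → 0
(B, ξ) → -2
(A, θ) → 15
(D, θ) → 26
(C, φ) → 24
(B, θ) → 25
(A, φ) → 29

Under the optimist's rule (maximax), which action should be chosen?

A

Row maxima: A=29, B=25, C=24, D=26
Best best-case = 29 → A.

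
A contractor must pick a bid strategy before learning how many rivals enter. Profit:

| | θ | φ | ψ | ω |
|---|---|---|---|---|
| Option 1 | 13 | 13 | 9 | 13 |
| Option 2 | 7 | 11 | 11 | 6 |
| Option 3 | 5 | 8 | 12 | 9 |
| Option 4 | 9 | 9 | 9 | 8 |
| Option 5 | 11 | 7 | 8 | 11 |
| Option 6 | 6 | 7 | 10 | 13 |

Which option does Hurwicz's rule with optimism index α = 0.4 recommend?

Option 1

Option 1: 0.4·13 + 0.6·9 = 10.6
Option 2: 0.4·11 + 0.6·6 = 8
Option 3: 0.4·12 + 0.6·5 = 7.8
Option 4: 0.4·9 + 0.6·8 = 8.4
Option 5: 0.4·11 + 0.6·7 = 8.6
Option 6: 0.4·13 + 0.6·6 = 8.8
Highest Hurwicz score = 10.6 → Option 1.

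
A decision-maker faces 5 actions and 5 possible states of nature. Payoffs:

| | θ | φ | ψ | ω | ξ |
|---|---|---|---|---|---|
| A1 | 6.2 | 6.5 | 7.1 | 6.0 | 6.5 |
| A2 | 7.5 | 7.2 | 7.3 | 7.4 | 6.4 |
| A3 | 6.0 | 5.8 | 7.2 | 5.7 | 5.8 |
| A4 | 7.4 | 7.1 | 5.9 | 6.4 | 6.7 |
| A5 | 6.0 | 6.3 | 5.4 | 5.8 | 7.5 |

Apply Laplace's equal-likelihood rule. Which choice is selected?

Row averages: A1=6.46, A2=7.16, A3=6.1, A4=6.7, A5=6.2
Highest average = 7.16 → A2.

A2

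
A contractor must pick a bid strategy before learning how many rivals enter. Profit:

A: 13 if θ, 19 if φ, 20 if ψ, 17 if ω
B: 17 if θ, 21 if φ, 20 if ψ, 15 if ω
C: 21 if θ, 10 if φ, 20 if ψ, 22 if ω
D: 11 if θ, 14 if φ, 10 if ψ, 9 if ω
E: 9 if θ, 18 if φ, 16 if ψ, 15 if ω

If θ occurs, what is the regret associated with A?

Best payoff under θ is 21.
Regret = 21 − 13 = 8.

8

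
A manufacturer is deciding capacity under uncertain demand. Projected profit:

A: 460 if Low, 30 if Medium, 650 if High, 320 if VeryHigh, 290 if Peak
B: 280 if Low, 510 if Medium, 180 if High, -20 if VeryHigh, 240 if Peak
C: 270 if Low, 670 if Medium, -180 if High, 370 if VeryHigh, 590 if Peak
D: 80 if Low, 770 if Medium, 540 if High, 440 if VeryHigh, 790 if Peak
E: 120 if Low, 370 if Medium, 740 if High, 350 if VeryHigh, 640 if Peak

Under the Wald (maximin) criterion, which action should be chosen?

E

Row minima: A=30, B=-20, C=-180, D=80, E=120
Best worst-case = 120 → E.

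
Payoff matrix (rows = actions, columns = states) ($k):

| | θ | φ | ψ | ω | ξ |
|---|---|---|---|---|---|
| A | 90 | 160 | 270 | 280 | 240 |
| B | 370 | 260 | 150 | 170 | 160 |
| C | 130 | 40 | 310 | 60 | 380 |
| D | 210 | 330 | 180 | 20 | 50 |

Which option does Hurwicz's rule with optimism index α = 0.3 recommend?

A: 0.3·280 + 0.7·90 = 147
B: 0.3·370 + 0.7·150 = 216
C: 0.3·380 + 0.7·40 = 142
D: 0.3·330 + 0.7·20 = 113
Highest Hurwicz score = 216 → B.

B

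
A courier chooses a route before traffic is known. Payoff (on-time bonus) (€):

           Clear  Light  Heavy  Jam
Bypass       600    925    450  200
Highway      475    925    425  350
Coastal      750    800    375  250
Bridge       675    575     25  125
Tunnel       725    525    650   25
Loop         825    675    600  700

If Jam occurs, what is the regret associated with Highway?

Best payoff under Jam is 700.
Regret = 700 − 350 = 350.

350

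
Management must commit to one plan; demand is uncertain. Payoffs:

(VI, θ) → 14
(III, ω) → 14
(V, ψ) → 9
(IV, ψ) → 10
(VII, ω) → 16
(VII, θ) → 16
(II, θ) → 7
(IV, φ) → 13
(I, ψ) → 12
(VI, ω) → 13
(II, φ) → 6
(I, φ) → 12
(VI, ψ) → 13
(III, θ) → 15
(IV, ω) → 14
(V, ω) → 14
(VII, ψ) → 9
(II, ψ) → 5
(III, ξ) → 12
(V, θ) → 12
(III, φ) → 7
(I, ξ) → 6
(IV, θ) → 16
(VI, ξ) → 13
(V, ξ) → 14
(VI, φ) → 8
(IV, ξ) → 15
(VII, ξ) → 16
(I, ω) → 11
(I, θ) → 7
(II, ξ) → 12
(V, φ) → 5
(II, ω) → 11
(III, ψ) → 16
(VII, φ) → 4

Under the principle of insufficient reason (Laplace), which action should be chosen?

IV

Row averages: I=9.6, II=8.2, III=12.8, IV=13.6, V=10.8, VI=12.2, VII=12.2
Highest average = 13.6 → IV.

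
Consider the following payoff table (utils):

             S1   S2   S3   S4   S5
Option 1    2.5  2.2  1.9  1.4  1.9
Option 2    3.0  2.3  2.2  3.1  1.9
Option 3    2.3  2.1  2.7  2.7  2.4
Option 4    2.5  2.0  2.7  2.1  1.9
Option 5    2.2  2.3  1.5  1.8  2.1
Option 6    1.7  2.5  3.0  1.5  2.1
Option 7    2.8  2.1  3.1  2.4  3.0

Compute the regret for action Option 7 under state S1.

0.2

Best payoff under S1 is 3.0.
Regret = 3.0 − 2.8 = 0.2.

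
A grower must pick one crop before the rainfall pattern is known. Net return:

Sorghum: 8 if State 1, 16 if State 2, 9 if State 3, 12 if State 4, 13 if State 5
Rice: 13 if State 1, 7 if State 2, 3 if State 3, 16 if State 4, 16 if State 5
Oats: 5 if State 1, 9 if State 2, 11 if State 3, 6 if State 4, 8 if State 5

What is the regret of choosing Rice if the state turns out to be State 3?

Best payoff under State 3 is 11.
Regret = 11 − 3 = 8.

8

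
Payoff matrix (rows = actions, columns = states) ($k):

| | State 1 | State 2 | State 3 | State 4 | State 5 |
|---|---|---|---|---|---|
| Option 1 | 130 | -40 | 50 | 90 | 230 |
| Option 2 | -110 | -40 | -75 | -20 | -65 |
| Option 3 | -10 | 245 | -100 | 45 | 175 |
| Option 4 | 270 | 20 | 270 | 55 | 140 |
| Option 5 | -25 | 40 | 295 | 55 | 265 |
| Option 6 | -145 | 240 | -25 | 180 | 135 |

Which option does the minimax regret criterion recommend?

Column bests: State 1=270, State 2=245, State 3=295, State 4=180, State 5=265.
Option 1 regrets: 140, 285, 245, 90, 35 → max 285
Option 2 regrets: 380, 285, 370, 200, 330 → max 380
Option 3 regrets: 280, 0, 395, 135, 90 → max 395
Option 4 regrets: 0, 225, 25, 125, 125 → max 225
Option 5 regrets: 295, 205, 0, 125, 0 → max 295
Option 6 regrets: 415, 5, 320, 0, 130 → max 415
Smallest max regret = 225 → Option 4.

Option 4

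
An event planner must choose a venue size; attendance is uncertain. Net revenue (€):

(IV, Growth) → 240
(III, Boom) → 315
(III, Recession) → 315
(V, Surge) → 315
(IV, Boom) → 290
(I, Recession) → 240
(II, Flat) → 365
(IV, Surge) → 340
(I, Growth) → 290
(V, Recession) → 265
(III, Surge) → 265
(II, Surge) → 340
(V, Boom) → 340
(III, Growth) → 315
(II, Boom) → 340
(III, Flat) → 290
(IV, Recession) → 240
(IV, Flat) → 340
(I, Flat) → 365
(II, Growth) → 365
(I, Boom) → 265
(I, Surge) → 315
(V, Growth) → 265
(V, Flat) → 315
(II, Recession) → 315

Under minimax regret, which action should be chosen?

II

Column bests: Recession=315, Flat=365, Growth=365, Boom=340, Surge=340.
I regrets: 75, 0, 75, 75, 25 → max 75
II regrets: 0, 0, 0, 0, 0 → max 0
III regrets: 0, 75, 50, 25, 75 → max 75
IV regrets: 75, 25, 125, 50, 0 → max 125
V regrets: 50, 50, 100, 0, 25 → max 100
Smallest max regret = 0 → II.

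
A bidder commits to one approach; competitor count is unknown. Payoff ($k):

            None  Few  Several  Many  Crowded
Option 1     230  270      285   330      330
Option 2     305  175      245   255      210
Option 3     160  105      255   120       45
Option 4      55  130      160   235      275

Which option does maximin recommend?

Row minima: Option 1=230, Option 2=175, Option 3=45, Option 4=55
Best worst-case = 230 → Option 1.

Option 1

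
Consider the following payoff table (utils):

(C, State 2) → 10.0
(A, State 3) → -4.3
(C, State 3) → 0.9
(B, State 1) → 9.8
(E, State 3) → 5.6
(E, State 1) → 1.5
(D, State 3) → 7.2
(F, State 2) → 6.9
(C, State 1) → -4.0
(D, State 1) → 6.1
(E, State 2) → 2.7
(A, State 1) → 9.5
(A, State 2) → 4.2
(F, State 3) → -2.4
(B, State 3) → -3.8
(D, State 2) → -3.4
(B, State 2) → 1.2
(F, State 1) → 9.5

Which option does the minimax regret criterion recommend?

Column bests: State 1=9.8, State 2=10.0, State 3=7.2.
A regrets: 0.3, 5.8, 11.5 → max 11.5
B regrets: 0.0, 8.8, 11.0 → max 11.0
C regrets: 13.8, 0.0, 6.3 → max 13.8
D regrets: 3.7, 13.4, 0.0 → max 13.4
E regrets: 8.3, 7.3, 1.6 → max 8.3
F regrets: 0.3, 3.1, 9.6 → max 9.6
Smallest max regret = 8.3 → E.

E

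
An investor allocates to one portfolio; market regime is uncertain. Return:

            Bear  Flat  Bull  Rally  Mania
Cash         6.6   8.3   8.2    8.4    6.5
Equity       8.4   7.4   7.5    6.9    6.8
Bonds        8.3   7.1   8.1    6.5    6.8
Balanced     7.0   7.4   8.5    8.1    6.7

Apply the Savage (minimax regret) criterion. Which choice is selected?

Column bests: Bear=8.4, Flat=8.3, Bull=8.5, Rally=8.4, Mania=6.8.
Cash regrets: 1.8, 0.0, 0.3, 0.0, 0.3 → max 1.8
Equity regrets: 0.0, 0.9, 1.0, 1.5, 0.0 → max 1.5
Bonds regrets: 0.1, 1.2, 0.4, 1.9, 0.0 → max 1.9
Balanced regrets: 1.4, 0.9, 0.0, 0.3, 0.1 → max 1.4
Smallest max regret = 1.4 → Balanced.

Balanced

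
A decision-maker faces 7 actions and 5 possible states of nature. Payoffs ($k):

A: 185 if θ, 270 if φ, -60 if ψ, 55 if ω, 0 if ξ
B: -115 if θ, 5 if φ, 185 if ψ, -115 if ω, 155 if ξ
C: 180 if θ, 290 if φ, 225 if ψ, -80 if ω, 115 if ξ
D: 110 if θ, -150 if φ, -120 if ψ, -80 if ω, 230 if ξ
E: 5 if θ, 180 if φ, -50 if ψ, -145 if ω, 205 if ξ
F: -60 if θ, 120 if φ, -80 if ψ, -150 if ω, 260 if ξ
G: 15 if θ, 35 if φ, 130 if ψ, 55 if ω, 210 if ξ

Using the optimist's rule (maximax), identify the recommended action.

Row maxima: A=270, B=185, C=290, D=230, E=205, F=260, G=210
Best best-case = 290 → C.

C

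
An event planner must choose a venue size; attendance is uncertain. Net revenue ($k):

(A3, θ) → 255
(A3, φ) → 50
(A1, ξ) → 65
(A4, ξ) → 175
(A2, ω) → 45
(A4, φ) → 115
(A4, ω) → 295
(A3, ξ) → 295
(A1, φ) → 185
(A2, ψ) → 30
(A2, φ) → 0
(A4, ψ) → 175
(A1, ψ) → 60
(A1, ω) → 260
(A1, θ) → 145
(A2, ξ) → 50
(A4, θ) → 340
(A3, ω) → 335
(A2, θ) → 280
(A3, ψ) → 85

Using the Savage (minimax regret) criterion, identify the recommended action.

Column bests: θ=340, φ=185, ψ=175, ω=335, ξ=295.
A1 regrets: 195, 0, 115, 75, 230 → max 230
A2 regrets: 60, 185, 145, 290, 245 → max 290
A3 regrets: 85, 135, 90, 0, 0 → max 135
A4 regrets: 0, 70, 0, 40, 120 → max 120
Smallest max regret = 120 → A4.

A4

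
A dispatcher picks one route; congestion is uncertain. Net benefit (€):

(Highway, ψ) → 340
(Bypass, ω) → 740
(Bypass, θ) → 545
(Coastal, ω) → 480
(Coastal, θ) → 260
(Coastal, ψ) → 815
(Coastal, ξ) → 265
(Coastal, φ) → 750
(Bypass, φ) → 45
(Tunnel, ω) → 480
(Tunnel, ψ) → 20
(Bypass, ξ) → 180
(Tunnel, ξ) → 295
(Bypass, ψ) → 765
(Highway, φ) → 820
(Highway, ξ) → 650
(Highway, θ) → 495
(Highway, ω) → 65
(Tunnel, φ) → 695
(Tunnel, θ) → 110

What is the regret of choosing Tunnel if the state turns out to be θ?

435

Best payoff under θ is 545.
Regret = 545 − 110 = 435.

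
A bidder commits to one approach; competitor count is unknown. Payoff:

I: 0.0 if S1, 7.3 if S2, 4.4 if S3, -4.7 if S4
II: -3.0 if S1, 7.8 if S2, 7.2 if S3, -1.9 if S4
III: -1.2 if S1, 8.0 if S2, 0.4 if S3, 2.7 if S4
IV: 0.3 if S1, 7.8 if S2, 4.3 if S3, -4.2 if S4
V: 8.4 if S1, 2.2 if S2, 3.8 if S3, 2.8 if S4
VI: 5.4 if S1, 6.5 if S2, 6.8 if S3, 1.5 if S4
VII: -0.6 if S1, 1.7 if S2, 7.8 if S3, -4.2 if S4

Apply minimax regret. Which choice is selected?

VI

Column bests: S1=8.4, S2=8.0, S3=7.8, S4=2.8.
I regrets: 8.4, 0.7, 3.4, 7.5 → max 8.4
II regrets: 11.4, 0.2, 0.6, 4.7 → max 11.4
III regrets: 9.6, 0.0, 7.4, 0.1 → max 9.6
IV regrets: 8.1, 0.2, 3.5, 7.0 → max 8.1
V regrets: 0.0, 5.8, 4.0, 0.0 → max 5.8
VI regrets: 3.0, 1.5, 1.0, 1.3 → max 3.0
VII regrets: 9.0, 6.3, 0.0, 7.0 → max 9.0
Smallest max regret = 3.0 → VI.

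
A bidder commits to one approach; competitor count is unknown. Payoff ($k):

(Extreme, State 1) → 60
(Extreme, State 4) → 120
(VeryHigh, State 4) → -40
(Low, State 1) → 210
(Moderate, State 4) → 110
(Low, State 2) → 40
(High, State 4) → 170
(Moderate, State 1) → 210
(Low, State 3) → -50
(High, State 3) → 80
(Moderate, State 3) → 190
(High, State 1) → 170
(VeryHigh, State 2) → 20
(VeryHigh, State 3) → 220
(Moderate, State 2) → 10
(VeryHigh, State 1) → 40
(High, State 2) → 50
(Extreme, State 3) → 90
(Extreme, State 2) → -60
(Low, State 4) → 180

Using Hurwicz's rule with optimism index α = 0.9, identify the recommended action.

VeryHigh

Low: 0.9·210 + 0.1·(-50) = 184
Moderate: 0.9·210 + 0.1·10 = 190
High: 0.9·170 + 0.1·50 = 158
VeryHigh: 0.9·220 + 0.1·(-40) = 194
Extreme: 0.9·120 + 0.1·(-60) = 102
Highest Hurwicz score = 194 → VeryHigh.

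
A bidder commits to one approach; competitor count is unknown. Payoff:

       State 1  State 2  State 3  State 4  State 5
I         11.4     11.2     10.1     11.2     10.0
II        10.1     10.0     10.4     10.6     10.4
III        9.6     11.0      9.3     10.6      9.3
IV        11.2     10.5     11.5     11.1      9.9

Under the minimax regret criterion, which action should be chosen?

Column bests: State 1=11.4, State 2=11.2, State 3=11.5, State 4=11.2, State 5=10.4.
I regrets: 0.0, 0.0, 1.4, 0.0, 0.4 → max 1.4
II regrets: 1.3, 1.2, 1.1, 0.6, 0.0 → max 1.3
III regrets: 1.8, 0.2, 2.2, 0.6, 1.1 → max 2.2
IV regrets: 0.2, 0.7, 0.0, 0.1, 0.5 → max 0.7
Smallest max regret = 0.7 → IV.

IV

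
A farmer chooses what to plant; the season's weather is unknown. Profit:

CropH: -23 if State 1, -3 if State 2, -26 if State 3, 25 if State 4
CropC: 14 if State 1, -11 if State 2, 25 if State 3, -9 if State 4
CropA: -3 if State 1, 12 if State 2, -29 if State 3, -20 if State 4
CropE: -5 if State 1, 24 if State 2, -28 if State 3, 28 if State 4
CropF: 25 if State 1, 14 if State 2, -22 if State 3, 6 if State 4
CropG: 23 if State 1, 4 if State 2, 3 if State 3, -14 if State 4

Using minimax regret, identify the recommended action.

Column bests: State 1=25, State 2=24, State 3=25, State 4=28.
CropH regrets: 48, 27, 51, 3 → max 51
CropC regrets: 11, 35, 0, 37 → max 37
CropA regrets: 28, 12, 54, 48 → max 54
CropE regrets: 30, 0, 53, 0 → max 53
CropF regrets: 0, 10, 47, 22 → max 47
CropG regrets: 2, 20, 22, 42 → max 42
Smallest max regret = 37 → CropC.

CropC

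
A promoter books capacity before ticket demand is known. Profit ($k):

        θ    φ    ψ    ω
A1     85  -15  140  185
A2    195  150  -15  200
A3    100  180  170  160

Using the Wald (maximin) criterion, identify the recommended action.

Row minima: A1=-15, A2=-15, A3=100
Best worst-case = 100 → A3.

A3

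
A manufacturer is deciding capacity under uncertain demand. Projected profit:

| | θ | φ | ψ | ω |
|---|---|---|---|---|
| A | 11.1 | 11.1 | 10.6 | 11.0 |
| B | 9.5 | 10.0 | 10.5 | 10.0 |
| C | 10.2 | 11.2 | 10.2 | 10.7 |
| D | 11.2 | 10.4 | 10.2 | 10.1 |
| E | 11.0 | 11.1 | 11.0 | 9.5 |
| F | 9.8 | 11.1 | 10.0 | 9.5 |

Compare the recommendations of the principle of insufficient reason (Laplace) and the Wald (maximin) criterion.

Row averages: A=10.95, B=10, C=10.575, D=10.475, E=10.65, F=10.1
Highest average = 10.95 → A.
Row minima: A=10.6, B=9.5, C=10.2, D=10.1, E=9.5, F=9.5
Best worst-case = 10.6 → A.

laplace → A; maximin → A (agree)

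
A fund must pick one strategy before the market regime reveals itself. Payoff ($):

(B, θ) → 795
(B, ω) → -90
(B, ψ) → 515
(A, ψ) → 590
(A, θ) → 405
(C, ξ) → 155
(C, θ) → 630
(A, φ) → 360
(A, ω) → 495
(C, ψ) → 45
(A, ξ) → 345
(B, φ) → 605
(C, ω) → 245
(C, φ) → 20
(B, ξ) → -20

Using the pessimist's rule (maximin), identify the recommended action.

Row minima: A=345, B=-90, C=20
Best worst-case = 345 → A.

A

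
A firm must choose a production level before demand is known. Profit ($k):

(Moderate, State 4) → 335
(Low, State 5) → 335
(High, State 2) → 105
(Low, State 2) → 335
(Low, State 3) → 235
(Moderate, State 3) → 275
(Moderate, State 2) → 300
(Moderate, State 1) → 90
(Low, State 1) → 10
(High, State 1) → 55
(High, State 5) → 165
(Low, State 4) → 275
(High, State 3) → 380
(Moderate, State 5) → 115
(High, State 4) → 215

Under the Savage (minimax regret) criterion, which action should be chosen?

Low

Column bests: State 1=90, State 2=335, State 3=380, State 4=335, State 5=335.
Low regrets: 80, 0, 145, 60, 0 → max 145
Moderate regrets: 0, 35, 105, 0, 220 → max 220
High regrets: 35, 230, 0, 120, 170 → max 230
Smallest max regret = 145 → Low.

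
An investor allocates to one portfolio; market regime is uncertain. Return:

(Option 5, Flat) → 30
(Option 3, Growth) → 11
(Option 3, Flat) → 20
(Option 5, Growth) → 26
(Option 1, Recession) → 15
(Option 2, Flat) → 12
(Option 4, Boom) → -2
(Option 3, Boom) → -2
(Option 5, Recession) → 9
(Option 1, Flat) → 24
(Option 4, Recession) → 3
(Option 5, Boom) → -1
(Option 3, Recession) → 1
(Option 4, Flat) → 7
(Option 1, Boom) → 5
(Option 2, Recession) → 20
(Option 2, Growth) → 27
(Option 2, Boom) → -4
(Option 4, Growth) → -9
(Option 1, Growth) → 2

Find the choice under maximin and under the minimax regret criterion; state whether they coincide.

Row minima: Option 1=2, Option 2=-4, Option 3=-2, Option 4=-9, Option 5=-1
Best worst-case = 2 → Option 1.
Column bests: Recession=20, Flat=30, Growth=27, Boom=5.
Option 1 regrets: 5, 6, 25, 0 → max 25
Option 2 regrets: 0, 18, 0, 9 → max 18
Option 3 regrets: 19, 10, 16, 7 → max 19
Option 4 regrets: 17, 23, 36, 7 → max 36
Option 5 regrets: 11, 0, 1, 6 → max 11
Smallest max regret = 11 → Option 5.

maximin → Option 1; minimax regret → Option 5 (disagree)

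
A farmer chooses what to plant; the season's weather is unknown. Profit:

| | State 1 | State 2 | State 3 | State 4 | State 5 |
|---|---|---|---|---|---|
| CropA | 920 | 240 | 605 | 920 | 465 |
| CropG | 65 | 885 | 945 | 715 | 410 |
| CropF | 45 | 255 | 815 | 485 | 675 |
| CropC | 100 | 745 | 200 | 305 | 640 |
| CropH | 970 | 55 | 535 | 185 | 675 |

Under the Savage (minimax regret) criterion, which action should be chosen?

CropA

Column bests: State 1=970, State 2=885, State 3=945, State 4=920, State 5=675.
CropA regrets: 50, 645, 340, 0, 210 → max 645
CropG regrets: 905, 0, 0, 205, 265 → max 905
CropF regrets: 925, 630, 130, 435, 0 → max 925
CropC regrets: 870, 140, 745, 615, 35 → max 870
CropH regrets: 0, 830, 410, 735, 0 → max 830
Smallest max regret = 645 → CropA.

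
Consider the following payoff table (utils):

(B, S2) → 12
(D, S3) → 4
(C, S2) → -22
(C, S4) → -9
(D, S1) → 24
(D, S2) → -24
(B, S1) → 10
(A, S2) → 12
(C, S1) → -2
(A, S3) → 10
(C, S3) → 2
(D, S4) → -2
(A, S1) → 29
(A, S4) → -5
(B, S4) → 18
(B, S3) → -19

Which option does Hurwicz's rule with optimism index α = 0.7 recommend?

A: 0.7·29 + 0.3·(-5) = 18.8
B: 0.7·18 + 0.3·(-19) = 6.9
C: 0.7·2 + 0.3·(-22) = -5.2
D: 0.7·24 + 0.3·(-24) = 9.6
Highest Hurwicz score = 18.8 → A.

A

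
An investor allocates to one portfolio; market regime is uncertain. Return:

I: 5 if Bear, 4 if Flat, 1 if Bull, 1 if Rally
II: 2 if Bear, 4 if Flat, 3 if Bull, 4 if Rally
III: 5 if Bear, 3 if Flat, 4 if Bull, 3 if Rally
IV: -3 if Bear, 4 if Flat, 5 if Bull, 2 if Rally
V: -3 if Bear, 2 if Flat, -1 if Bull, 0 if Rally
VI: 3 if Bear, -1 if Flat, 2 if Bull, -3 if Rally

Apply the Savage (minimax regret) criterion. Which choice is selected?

III

Column bests: Bear=5, Flat=4, Bull=5, Rally=4.
I regrets: 0, 0, 4, 3 → max 4
II regrets: 3, 0, 2, 0 → max 3
III regrets: 0, 1, 1, 1 → max 1
IV regrets: 8, 0, 0, 2 → max 8
V regrets: 8, 2, 6, 4 → max 8
VI regrets: 2, 5, 3, 7 → max 7
Smallest max regret = 1 → III.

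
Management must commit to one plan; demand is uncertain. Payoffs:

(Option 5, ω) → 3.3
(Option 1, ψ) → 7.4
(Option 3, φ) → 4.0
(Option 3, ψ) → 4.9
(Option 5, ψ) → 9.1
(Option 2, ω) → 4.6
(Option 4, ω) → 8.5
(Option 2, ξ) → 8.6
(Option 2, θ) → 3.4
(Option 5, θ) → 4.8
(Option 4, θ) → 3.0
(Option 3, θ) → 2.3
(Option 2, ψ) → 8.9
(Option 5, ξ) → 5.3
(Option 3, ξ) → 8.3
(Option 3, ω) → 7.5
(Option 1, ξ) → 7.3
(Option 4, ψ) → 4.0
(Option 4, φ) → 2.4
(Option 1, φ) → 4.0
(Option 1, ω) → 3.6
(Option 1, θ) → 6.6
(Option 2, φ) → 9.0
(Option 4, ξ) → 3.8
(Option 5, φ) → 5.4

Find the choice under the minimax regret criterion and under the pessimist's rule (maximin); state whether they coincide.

Column bests: θ=6.6, φ=9.0, ψ=9.1, ω=8.5, ξ=8.6.
Option 1 regrets: 0.0, 5.0, 1.7, 4.9, 1.3 → max 5.0
Option 2 regrets: 3.2, 0.0, 0.2, 3.9, 0.0 → max 3.9
Option 3 regrets: 4.3, 5.0, 4.2, 1.0, 0.3 → max 5.0
Option 4 regrets: 3.6, 6.6, 5.1, 0.0, 4.8 → max 6.6
Option 5 regrets: 1.8, 3.6, 0.0, 5.2, 3.3 → max 5.2
Smallest max regret = 3.9 → Option 2.
Row minima: Option 1=3.6, Option 2=3.4, Option 3=2.3, Option 4=2.4, Option 5=3.3
Best worst-case = 3.6 → Option 1.

minimax regret → Option 2; maximin → Option 1 (disagree)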